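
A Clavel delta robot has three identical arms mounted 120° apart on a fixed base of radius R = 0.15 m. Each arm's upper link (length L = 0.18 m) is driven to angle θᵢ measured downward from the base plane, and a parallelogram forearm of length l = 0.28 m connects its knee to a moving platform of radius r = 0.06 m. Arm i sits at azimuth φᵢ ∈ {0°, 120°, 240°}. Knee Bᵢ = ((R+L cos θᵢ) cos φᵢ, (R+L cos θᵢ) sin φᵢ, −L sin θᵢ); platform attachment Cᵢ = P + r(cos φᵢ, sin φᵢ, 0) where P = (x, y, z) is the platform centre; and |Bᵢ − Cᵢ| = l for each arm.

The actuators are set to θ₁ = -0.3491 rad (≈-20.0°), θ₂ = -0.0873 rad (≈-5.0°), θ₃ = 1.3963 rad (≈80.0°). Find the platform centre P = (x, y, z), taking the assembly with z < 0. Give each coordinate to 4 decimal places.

(0.0862, 0.1261, -0.1190)

arm 1 at φ=0.0°: e+L cos θ1 = 0.2591;  centre 1 = (0.2591, 0.0000, 0.0616)
φ2=120.0°: virtual centre (-0.1347, 0.2332, 0.0157), radius l
centre 3 = (0.1213·cos240.0°, 0.1213·sin240.0°, -0.1773) = (-0.0606, -0.1050, -0.1773)
|centre ₂|²−|centre ₁|² = 0.0018;  |centre ₃|²−|centre ₁|² = -0.0248
plane₁₂: -0.7876x+0.4665y+-0.0918z = 0.0018
Cramer: x(z) = 0.0241-0.5220z;  y(z) = 0.0447-0.6847z
quadratic in z: (1.7414)z²+(0.0610)z+(-0.0174)=0, √Δ=0.3533 → z ∈ {-0.1190, 0.0839}; z = -0.1190 (taking z<0)
x = 0.0862, y = 0.1261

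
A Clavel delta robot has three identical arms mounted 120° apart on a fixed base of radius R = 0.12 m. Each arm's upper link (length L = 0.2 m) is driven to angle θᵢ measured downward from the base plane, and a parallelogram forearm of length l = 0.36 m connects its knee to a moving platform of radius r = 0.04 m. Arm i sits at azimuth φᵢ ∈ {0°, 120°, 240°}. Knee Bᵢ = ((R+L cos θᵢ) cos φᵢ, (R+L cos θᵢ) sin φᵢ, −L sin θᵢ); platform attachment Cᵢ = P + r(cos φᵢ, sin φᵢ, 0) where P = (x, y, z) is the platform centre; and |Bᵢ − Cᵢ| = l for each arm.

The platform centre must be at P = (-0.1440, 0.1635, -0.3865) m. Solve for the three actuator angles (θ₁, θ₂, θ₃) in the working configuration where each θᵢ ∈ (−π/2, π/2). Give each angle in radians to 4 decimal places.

θ₁ = 1.3962, θ₂ = 0.1746, θ₃ = 1.2215

rotate P by −φ1: (-0.1440, 0.1635, -0.3865)
  A=0.2240, B=-0.3865, C=(l²−L²−A²−y'²−z²)/(2L)=-0.3417
  √(A²+B²)=0.4467;  θ1 = -1.0455+2.4418 ≈ 1.3962
rotate P by −φ2: (0.2136, 0.0430, -0.3865)
  A=-0.1336, B=-0.3865, C=(l²−L²−A²−y'²−z²)/(2L)=-0.1987
  γ=atan2(-0.3865,-0.1336)=-1.9036;  ψ=arccos(-0.4859)=2.0781;  θ2=γ+ψ≈0.1746
arm 3 (φ=240.0°): x'=-0.0696, y'=-0.2065
  A cos θ + B sin θ = C:  0.1496·cos θ + -0.3865·sin θ = -0.3120
  γ=atan2(-0.3865,0.1496)=-1.2015;  ψ=arccos(-0.7527)=2.4230;  θ3=γ+ψ≈1.2215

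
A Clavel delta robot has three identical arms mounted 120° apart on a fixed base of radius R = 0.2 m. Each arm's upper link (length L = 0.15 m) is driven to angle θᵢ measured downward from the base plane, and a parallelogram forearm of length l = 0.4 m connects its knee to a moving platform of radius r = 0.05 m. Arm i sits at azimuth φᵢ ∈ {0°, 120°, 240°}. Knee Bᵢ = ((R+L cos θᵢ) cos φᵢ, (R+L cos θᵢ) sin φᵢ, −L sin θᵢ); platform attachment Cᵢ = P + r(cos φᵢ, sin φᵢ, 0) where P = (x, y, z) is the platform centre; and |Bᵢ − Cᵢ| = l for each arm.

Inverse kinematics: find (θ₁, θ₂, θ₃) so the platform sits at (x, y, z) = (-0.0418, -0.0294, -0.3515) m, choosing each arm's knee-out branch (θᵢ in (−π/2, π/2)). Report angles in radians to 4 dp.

rotate P by −φ1: (-0.0418, -0.0294, -0.3515)
  e−x'=0.1918;  (l²−L²−(e−x')²−y'²−z²)/2L = -0.0790
  √(A²+B²)=0.4004;  θ1 = -1.0713+1.7694 ≈ 0.6981
arm 2 (φ=120.0°): x'=-0.0046, y'=0.0509
  A cos θ + B sin θ = C:  0.1546·cos θ + -0.3515·sin θ = -0.0418
  γ=atan2(-0.3515,0.1546)=-1.1565;  ψ=arccos(-0.1088)=1.6798;  θ2=γ+ψ≈0.5233
rotate P by −φ3: (0.0464, -0.0215, -0.3515)
  A cos θ + B sin θ = C:  0.1036·cos θ + -0.3515·sin θ = 0.0091
  θ3 = atan2(B,A) + arccos(C/0.3665) = 0.2618

θ₁ = 0.6981, θ₂ = 0.5233, θ₃ = 0.2618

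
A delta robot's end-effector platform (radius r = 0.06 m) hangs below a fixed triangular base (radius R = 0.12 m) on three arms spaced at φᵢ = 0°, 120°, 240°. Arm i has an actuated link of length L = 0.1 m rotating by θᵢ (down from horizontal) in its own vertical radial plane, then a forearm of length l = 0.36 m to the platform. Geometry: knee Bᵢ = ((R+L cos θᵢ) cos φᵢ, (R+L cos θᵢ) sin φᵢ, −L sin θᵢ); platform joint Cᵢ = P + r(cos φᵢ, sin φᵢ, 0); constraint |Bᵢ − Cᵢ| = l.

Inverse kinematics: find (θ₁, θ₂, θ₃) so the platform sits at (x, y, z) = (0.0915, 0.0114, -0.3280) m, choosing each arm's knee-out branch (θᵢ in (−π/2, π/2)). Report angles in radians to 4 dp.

θ₁ = -0.2618, θ₂ = 0.3487, θ₃ = 0.4363

arm 1 (φ=0.0°): x'=0.0915, y'=0.0114
  A=-0.0315, B=-0.3280, C=(l²−L²−A²−y'²−z²)/(2L)=0.0545
  γ=atan2(-0.3280,-0.0315)=-1.6665;  ψ=arccos(0.1653)=1.4047;  θ1=γ+ψ≈-0.2618
arm 2 (φ=120.0°): x'=-0.0359, y'=-0.0849
  A=0.0959, B=-0.3280, C=(l²−L²−A²−y'²−z²)/(2L)=-0.0220
  γ=atan2(-0.3280,0.0959)=-1.2864;  ψ=arccos(-0.0643)=1.6351;  θ2=γ+ψ≈0.3487
rotate P by −φ3: (-0.0556, 0.0735, -0.3280)
  A=0.1156, B=-0.3280, C=(l²−L²−A²−y'²−z²)/(2L)=-0.0338
  γ=atan2(-0.3280,0.1156)=-1.2319;  ψ=arccos(-0.0972)=1.6682;  θ3=γ+ψ≈0.4363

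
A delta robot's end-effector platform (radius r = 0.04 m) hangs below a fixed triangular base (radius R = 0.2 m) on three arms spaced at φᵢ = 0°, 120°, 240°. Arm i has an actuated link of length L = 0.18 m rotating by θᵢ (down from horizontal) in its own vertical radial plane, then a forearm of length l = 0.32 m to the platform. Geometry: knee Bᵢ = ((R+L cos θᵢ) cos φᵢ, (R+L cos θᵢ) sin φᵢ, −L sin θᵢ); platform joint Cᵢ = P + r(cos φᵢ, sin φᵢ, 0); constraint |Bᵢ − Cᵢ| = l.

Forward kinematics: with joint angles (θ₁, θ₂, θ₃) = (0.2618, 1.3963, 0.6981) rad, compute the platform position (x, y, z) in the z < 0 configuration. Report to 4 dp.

(0.0921, -0.0864, -0.2376)

φ1=0.0°: virtual centre (0.3339, 0.0000, -0.0466), radius l
centre 2 = (0.1913·cos120.0°, 0.1913·sin120.0°, -0.1773) = (-0.0956, 0.1656, -0.1773)
arm 3 at φ=240.0°: e+L cos θ3 = 0.2979;  centre 3 = (-0.1489, -0.2580, -0.1157)
eliminate P² terms by subtracting sphere 1 from 2 and 3
[-0.8590 0.3313 -0.2614]·P = -0.0456;  [-0.9656 -0.5160 -0.1382]·P = -0.0115
det = 0.7631;  x = 0.0359+-0.2367z,  y = -0.0448+0.1751z
into |P−centre ₁|² = l²: 1.0867z² + 0.2186z + -0.0094 = 0;  Δ = 0.0887;  z = -0.2376 or 0.0365 → z<0 root = -0.2376
x = 0.0921, y = -0.0864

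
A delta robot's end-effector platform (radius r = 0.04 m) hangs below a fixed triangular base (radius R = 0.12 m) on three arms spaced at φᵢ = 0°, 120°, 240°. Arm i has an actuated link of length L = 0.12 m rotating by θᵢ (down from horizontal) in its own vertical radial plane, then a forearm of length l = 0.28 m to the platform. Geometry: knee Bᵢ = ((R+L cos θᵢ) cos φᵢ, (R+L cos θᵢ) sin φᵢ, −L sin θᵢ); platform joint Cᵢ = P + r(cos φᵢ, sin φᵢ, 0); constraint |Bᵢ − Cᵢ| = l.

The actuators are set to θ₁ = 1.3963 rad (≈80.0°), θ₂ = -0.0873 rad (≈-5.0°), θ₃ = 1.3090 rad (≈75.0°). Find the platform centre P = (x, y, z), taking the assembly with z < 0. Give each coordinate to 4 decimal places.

(-0.0931, 0.1365, -0.2671)

arm 1 at φ=0.0°: (R−r)+L cos θ1 = 0.1008;  O1 = (0.1008, 0.0000, -0.1182)
O2 = (0.1995·cos120.0°, 0.1995·sin120.0°, 0.0105) = (-0.0998, 0.1728, 0.0105)
O3 = (0.1111·cos240.0°, 0.1111·sin240.0°, -0.1159) = (-0.0555, -0.0962, -0.1159)
eliminate P² terms by subtracting sphere 1 from 2 and 3
plane₁₂: -0.4012x+0.3456y+0.2573z = 0.0158
Cramer: x(z) = -0.0195+0.2756z;  y(z) = 0.0231-0.4245z
sphere 1 gives Az²+Bz+C=0 with A=1.2561, B=0.1504, C=-0.0494;  B²−4AC=0.2710;  roots -0.2671, 0.1473;  negative root z = -0.2671
x = -0.0931, y = 0.1365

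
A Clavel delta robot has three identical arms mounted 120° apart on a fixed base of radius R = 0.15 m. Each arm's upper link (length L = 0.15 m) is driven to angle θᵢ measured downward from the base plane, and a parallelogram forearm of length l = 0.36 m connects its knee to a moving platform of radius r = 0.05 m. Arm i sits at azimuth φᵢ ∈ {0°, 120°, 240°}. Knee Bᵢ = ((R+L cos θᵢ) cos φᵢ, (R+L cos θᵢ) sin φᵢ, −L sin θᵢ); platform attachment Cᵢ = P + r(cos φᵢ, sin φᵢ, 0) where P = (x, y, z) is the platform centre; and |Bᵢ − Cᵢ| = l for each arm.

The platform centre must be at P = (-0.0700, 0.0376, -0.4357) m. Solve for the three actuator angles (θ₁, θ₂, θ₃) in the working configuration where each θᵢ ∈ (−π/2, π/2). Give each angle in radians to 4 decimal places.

θ₁ = 1.3089, θ₂ = 0.7853, θ₃ = 1.0472

arm 1 (φ=0.0°): x'=-0.0700, y'=0.0376
  e−x'=0.1700;  (l²−L²−(e−x')²−y'²−z²)/2L = -0.3768
  θ1 = atan2(B,A) + arccos(C/0.4677) = 1.3089
φ2=120.0° → target in arm frame (0.0676, 0.0418)
  A=0.0324, B=-0.4357, C=(l²−L²−A²−y'²−z²)/(2L)=-0.2851
  θ2 = atan2(B,A) + arccos(C/0.4369) = 0.7853
φ3=240.0° → target in arm frame (0.0024, -0.0794)
  A=0.0976, B=-0.4357, C=(l²−L²−A²−y'²−z²)/(2L)=-0.3285
  √(A²+B²)=0.4465;  θ3 = -1.3505+2.3977 ≈ 1.0472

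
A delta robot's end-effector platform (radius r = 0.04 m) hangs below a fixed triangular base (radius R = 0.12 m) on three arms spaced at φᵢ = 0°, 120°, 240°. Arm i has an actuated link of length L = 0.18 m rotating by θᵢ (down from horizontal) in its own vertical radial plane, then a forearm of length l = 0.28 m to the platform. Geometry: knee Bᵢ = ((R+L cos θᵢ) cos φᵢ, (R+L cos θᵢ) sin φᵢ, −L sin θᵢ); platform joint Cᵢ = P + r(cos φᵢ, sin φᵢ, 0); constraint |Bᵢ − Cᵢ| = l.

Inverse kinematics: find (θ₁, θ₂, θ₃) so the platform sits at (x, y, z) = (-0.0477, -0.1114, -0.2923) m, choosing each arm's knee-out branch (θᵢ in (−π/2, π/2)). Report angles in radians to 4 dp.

rotate P by −φ1: (-0.0477, -0.1114, -0.2923)
  e−x'=0.1277;  (l²−L²−(e−x')²−y'²−z²)/2L = -0.1893
  γ=atan2(-0.2923,0.1277)=-1.1589;  ψ=arccos(-0.5935)=2.2062;  θ1=γ+ψ≈1.0473
rotate P by −φ2: (-0.0726, 0.0970, -0.2923)
  A cos θ + B sin θ = C:  0.1526·cos θ + -0.2923·sin θ = -0.2004
  γ=atan2(-0.2923,0.1526)=-1.0896;  ψ=arccos(-0.6077)=2.2240;  θ2=γ+ψ≈1.1344
rotate P by −φ3: (0.1203, 0.0144, -0.2923)
  A cos θ + B sin θ = C:  -0.0403·cos θ + -0.2923·sin θ = -0.1146
  θ3 = atan2(B,A) + arccos(C/0.2951) = 0.2620

θ₁ = 1.0473, θ₂ = 1.1344, θ₃ = 0.2620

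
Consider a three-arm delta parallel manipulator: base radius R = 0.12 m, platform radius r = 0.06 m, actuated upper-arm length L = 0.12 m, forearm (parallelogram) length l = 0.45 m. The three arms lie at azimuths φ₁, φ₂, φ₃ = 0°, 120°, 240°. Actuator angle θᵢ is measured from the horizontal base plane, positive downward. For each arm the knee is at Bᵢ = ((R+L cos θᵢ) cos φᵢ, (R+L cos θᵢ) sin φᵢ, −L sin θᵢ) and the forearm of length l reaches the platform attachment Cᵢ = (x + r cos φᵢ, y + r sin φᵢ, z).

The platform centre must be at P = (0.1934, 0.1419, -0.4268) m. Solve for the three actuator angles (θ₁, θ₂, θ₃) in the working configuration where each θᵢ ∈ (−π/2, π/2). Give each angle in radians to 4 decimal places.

θ₁ = -0.0003, θ₂ = 0.6103, θ₃ = 1.3087

arm 1 (φ=0.0°): x'=0.1934, y'=0.1419
  A=-0.1334, B=-0.4268, C=(l²−L²−A²−y'²−z²)/(2L)=-0.1333
  γ=atan2(-0.4268,-0.1334)=-1.8737;  ψ=arccos(-0.2981)=1.8735;  θ1=γ+ψ≈-0.0003
rotate P by −φ2: (0.0262, -0.2384, -0.4268)
  e−x'=0.0338;  (l²−L²−(e−x')²−y'²−z²)/2L = -0.2169
  √(A²+B²)=0.4281;  θ2 = -1.4917+2.1020 ≈ 0.6103
φ3=240.0° → target in arm frame (-0.2196, 0.0965)
  A cos θ + B sin θ = C:  0.2796·cos θ + -0.4268·sin θ = -0.3398
  γ=atan2(-0.4268,0.2796)=-0.9909;  ψ=arccos(-0.6660)=2.2996;  θ3=γ+ψ≈1.3087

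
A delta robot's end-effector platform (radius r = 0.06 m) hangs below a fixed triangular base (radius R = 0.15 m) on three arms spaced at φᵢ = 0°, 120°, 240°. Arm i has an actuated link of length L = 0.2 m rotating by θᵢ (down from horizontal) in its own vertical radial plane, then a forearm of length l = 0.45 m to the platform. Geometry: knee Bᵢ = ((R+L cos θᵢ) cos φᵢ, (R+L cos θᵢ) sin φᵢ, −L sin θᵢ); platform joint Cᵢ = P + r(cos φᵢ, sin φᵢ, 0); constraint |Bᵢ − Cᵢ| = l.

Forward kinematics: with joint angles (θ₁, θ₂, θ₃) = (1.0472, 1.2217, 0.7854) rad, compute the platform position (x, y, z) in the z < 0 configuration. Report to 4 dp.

(-0.0077, -0.0966, -0.5657)

φ1=0.0°: virtual centre (0.1900, 0.0000, -0.1732), radius l
arm 2 at φ=120.0°: (R−r)+L cos θ2 = 0.1584;  centre 2 = (-0.0792, 0.1372, -0.1879)
φ3=240.0°: virtual centre (-0.1157, -0.2004, -0.1414), radius l
eliminate P² terms by subtracting sphere 1 from 2 and 3
plane₁₂: -0.5384x+0.2744y+-0.0295z = -0.0057
det = 0.3836;  x = 0.0006+0.0147z,  y = -0.0195+0.1362z
quadratic in z: (1.0188)z²+(0.3355)z+(-0.1362)=0, √Δ=0.8172 → z ∈ {-0.5657, 0.2364}; z = -0.5657 (taking z<0)
x = -0.0077, y = -0.0966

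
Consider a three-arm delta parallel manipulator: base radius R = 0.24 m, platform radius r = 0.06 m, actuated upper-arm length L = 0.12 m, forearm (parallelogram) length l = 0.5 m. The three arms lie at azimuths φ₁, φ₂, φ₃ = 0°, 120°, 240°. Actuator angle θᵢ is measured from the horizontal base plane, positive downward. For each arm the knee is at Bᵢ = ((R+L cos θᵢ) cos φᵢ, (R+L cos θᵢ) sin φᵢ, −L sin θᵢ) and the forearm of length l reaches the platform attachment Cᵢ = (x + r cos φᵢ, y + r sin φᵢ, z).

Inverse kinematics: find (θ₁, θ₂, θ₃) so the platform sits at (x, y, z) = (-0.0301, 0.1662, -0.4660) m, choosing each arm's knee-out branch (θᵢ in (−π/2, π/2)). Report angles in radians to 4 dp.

rotate P by −φ1: (-0.0301, 0.1662, -0.4660)
  A=0.2101, B=-0.4660, C=(l²−L²−A²−y'²−z²)/(2L)=-0.2222
  γ=atan2(-0.4660,0.2101)=-1.1472;  ψ=arccos(-0.4346)=2.0204;  θ1=γ+ψ≈0.8732
rotate P by −φ2: (0.1590, -0.0570, -0.4660)
  A cos θ + B sin θ = C:  0.0210·cos θ + -0.4660·sin θ = 0.0615
  γ=atan2(-0.4660,0.0210)=-1.5257;  ψ=arccos(0.1317)=1.4387;  θ2=γ+ψ≈-0.0871
φ3=240.0° → target in arm frame (-0.1289, -0.1092)
  A=0.3089, B=-0.4660, C=(l²−L²−A²−y'²−z²)/(2L)=-0.3703
  γ=atan2(-0.4660,0.3089)=-0.9854;  ψ=arccos(-0.6624)=2.2948;  θ3=γ+ψ≈1.3094

θ₁ = 0.8732, θ₂ = -0.0871, θ₃ = 1.3094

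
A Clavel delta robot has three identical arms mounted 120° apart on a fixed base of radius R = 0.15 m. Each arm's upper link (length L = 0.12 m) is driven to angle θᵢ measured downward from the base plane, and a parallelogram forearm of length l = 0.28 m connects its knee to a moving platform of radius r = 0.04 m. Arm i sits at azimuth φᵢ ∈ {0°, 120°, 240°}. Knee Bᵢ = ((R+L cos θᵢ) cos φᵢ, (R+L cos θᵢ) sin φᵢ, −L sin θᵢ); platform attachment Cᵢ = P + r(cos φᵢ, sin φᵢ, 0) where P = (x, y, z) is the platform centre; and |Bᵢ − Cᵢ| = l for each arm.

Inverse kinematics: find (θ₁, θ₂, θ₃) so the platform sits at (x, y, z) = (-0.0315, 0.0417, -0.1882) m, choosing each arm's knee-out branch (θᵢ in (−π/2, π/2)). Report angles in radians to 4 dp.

arm 1 (φ=0.0°): x'=-0.0315, y'=0.0417
  e−x'=0.1415;  (l²−L²−(e−x')²−y'²−z²)/2L = 0.0284
  θ1 = atan2(B,A) + arccos(C/0.2355) = 0.5237
arm 2 (φ=120.0°): x'=0.0519, y'=0.0064
  e−x'=0.0581;  (l²−L²−(e−x')²−y'²−z²)/2L = 0.1048
  √(A²+B²)=0.1970;  θ2 = -1.2712+1.0096 ≈ -0.2616
rotate P by −φ3: (-0.0204, -0.0481, -0.1882)
  A=0.1304, B=-0.1882, C=(l²−L²−A²−y'²−z²)/(2L)=0.0386
  θ3 = atan2(B,A) + arccos(C/0.2289) = 0.4363

θ₁ = 0.5237, θ₂ = -0.2616, θ₃ = 0.4363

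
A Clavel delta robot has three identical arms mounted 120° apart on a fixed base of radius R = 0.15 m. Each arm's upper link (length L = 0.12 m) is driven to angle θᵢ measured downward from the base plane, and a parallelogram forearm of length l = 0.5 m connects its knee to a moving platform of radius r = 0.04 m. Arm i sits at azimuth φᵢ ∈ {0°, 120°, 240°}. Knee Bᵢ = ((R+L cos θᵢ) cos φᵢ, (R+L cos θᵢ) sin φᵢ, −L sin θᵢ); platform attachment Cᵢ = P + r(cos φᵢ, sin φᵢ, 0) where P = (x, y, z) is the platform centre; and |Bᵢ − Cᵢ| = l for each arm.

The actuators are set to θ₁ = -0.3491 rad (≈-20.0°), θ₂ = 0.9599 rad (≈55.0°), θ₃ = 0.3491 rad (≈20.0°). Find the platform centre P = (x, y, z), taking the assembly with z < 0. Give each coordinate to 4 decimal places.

(0.1660, -0.0978, -0.4460)

arm 1 at φ=0.0°: (R−r)+L cos θ1 = 0.2228;  centre 1 = (0.2228, 0.0000, 0.0410)
arm 2 at φ=120.0°: (R−r)+L cos θ2 = 0.1788;  centre 2 = (-0.0894, 0.1549, -0.0983)
arm 3 at φ=240.0°: (R−r)+L cos θ3 = 0.2228;  centre 3 = (-0.1114, -0.1929, -0.0410)
eliminate P² terms by subtracting sphere 1 from 2 and 3
linear system: -0.6244x+0.3097y = -0.0097−-0.2787z; -0.6683x+-0.3858y = 0.0000−-0.1642z
Cramer: x(z) = 0.0083-0.3536z;  y(z) = -0.0144+0.1869z
into |P−centre ₁|² = l²: 1.1600z² + 0.0642z + -0.2021 = 0;  Δ = 0.9420;  z = -0.4460 or 0.3907 → z<0 root = -0.4460
x = 0.1660, y = -0.0978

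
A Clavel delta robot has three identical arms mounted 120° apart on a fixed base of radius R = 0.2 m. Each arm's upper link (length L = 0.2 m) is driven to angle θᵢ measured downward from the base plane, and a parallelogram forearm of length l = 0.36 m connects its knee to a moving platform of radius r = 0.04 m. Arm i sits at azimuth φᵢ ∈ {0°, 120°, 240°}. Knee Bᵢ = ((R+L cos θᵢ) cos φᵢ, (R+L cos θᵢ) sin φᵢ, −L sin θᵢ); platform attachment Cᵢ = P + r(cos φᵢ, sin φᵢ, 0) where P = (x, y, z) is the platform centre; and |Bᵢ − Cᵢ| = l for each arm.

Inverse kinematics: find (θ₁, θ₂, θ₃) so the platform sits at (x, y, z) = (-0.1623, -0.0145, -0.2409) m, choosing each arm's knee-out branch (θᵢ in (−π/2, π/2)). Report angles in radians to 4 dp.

rotate P by −φ1: (-0.1623, -0.0145, -0.2409)
  e−x'=0.3223;  (l²−L²−(e−x')²−y'²−z²)/2L = -0.1813
  γ=atan2(-0.2409,0.3223)=-0.6419;  ψ=arccos(-0.4506)=2.0382;  θ1=γ+ψ≈1.3963
φ2=120.0° → target in arm frame (0.0686, 0.1478)
  A cos θ + B sin θ = C:  0.0914·cos θ + -0.2409·sin θ = 0.0034
  √(A²+B²)=0.2577;  θ2 = -1.2081+1.5575 ≈ 0.3494
arm 3 (φ=240.0°): x'=0.0937, y'=-0.1333
  A=0.0663, B=-0.2409, C=(l²−L²−A²−y'²−z²)/(2L)=0.0235
  θ3 = atan2(B,A) + arccos(C/0.2499) = 0.1743

θ₁ = 1.3963, θ₂ = 0.3494, θ₃ = 0.1743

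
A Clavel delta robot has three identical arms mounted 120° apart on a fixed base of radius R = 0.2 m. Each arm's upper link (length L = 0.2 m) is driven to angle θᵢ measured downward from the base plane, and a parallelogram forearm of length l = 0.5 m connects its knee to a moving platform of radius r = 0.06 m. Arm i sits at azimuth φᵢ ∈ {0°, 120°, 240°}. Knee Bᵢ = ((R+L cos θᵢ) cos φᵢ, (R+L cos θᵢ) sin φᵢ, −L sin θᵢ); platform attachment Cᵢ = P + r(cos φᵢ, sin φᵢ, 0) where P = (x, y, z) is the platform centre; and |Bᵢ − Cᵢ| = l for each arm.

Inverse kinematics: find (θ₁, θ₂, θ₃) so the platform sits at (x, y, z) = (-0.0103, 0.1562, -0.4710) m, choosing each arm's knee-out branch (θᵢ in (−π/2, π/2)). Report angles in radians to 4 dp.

arm 1 (φ=0.0°): x'=-0.0103, y'=0.1562
  A cos θ + B sin θ = C:  0.1503·cos θ + -0.4710·sin θ = -0.1471
  √(A²+B²)=0.4944;  θ1 = -1.2619+1.8728 ≈ 0.6109
rotate P by −φ2: (0.1404, -0.0692, -0.4710)
  A=-0.0004, B=-0.4710, C=(l²−L²−A²−y'²−z²)/(2L)=-0.0416
  θ2 = atan2(B,A) + arccos(C/0.4710) = 0.0875
arm 3 (φ=240.0°): x'=-0.1301, y'=-0.0870
  A cos θ + B sin θ = C:  0.2701·cos θ + -0.4710·sin θ = -0.2310
  √(A²+B²)=0.5430;  θ3 = -1.0501+2.0101 ≈ 0.9601

θ₁ = 0.6109, θ₂ = 0.0875, θ₃ = 0.9601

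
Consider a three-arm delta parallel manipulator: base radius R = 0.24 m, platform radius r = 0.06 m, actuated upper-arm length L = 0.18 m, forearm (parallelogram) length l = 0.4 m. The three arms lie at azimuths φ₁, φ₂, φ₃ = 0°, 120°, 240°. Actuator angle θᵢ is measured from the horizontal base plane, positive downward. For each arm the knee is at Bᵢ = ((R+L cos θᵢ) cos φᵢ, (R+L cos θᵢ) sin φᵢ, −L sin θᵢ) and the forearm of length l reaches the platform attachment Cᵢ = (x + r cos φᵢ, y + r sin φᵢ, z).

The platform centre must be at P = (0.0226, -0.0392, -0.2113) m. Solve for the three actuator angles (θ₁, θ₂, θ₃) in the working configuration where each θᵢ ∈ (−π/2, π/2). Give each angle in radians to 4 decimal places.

θ₁ = 0.0003, θ₂ = 0.5234, θ₃ = -0.0002

rotate P by −φ1: (0.0226, -0.0392, -0.2113)
  A cos θ + B sin θ = C:  0.1574·cos θ + -0.2113·sin θ = 0.1573
  γ=atan2(-0.2113,0.1574)=-0.9306;  ψ=arccos(0.5971)=0.9309;  θ1=γ+ψ≈0.0003
φ2=120.0° → target in arm frame (-0.0452, 0.0000)
  e−x'=0.2252;  (l²−L²−(e−x')²−y'²−z²)/2L = 0.0895
  γ=atan2(-0.2113,0.2252)=-0.7535;  ψ=arccos(0.2898)=1.2768;  θ2=γ+ψ≈0.5234
φ3=240.0° → target in arm frame (0.0226, 0.0392)
  A=0.1574, B=-0.2113, C=(l²−L²−A²−y'²−z²)/(2L)=0.1574
  √(A²+B²)=0.2635;  θ3 = -0.9307+0.9306 ≈ -0.0002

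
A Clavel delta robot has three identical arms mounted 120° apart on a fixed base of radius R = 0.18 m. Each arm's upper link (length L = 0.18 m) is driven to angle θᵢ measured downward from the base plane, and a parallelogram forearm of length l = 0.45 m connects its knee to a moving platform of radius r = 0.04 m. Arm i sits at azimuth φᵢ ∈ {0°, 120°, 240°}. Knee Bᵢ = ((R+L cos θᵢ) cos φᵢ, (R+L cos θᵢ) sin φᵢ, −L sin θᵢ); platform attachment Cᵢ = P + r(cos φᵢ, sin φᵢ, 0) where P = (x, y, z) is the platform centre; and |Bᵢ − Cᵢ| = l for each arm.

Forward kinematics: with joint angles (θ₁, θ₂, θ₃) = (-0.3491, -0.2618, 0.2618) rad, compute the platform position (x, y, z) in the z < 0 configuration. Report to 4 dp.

(0.0374, 0.0503, -0.2935)

arm 1 at φ=0.0°: e+L cos θ1 = 0.3091;  centre 1 = (0.3091, 0.0000, 0.0616)
arm 2 at φ=120.0°: e+L cos θ2 = 0.3139;  centre 2 = (-0.1569, 0.2718, 0.0466)
arm 3 at φ=240.0°: e+L cos θ3 = 0.3139;  centre 3 = (-0.1569, -0.2718, -0.0466)
subtract pairs → two planes through P
plane₁₂: -0.9322x+0.5436y+-0.0300z = 0.0013
det = 1.0135;  x = -0.0014+-0.1321z,  y = 0.0000+-0.1714z
sphere 1 gives Az²+Bz+C=0 with A=1.0468, B=-0.0411, C=-0.1023;  B²−4AC=0.4299;  roots -0.2935, 0.3328;  negative root z = -0.2935
x = 0.0374, y = 0.0503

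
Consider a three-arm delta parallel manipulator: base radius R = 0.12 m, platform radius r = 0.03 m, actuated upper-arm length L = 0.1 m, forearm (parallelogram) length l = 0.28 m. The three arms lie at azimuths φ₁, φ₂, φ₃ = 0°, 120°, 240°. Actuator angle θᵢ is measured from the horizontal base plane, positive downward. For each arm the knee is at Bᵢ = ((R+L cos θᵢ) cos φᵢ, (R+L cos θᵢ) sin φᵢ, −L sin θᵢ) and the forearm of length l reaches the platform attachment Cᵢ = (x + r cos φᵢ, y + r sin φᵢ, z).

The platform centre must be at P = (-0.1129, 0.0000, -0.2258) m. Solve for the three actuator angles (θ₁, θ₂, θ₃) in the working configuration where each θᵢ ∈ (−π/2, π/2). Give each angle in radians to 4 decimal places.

θ₁ = 1.1340, θ₂ = -0.0004, θ₃ = -0.0004

φ1=0.0° → target in arm frame (-0.1129, 0.0000)
  A=0.2029, B=-0.2258, C=(l²−L²−A²−y'²−z²)/(2L)=-0.1188
  √(A²+B²)=0.3036;  θ1 = -0.8388+1.9728 ≈ 1.1340
arm 2 (φ=120.0°): x'=0.0564, y'=0.0978
  e−x'=0.0336;  (l²−L²−(e−x')²−y'²−z²)/2L = 0.0336
  θ2 = atan2(B,A) + arccos(C/0.2283) = -0.0004
φ3=240.0° → target in arm frame (0.0565, -0.0978)
  A cos θ + B sin θ = C:  0.0335·cos θ + -0.2258·sin θ = 0.0336
  √(A²+B²)=0.2283;  θ3 = -1.4233+1.4229 ≈ -0.0004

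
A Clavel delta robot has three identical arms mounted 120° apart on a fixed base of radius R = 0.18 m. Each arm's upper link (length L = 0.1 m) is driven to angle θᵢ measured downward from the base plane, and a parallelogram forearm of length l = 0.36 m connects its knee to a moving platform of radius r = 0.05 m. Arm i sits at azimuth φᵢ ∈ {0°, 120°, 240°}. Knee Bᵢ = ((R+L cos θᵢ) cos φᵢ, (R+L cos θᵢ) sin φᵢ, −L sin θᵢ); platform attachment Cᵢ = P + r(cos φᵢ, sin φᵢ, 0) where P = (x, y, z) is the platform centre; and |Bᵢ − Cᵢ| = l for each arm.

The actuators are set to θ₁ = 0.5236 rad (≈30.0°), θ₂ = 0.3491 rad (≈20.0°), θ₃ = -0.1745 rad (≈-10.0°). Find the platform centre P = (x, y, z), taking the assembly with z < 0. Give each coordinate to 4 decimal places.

(-0.0411, -0.0405, -0.2981)

arm 1 at φ=0.0°: ρ1 = 0.2166;  centre 1 = (0.2166, 0.0000, -0.0500)
φ2=120.0°: virtual centre (-0.1120, 0.1940, -0.0342), radius l
centre 3 = (0.2285·cos240.0°, 0.2285·sin240.0°, 0.0174) = (-0.1142, -0.1979, 0.0174)
eliminate P² terms by subtracting sphere 1 from 2 and 3
linear system: -0.6572x+0.3879y = 0.0019−0.0316z; -0.6617x+-0.3957y = 0.0031−0.1347z
Cramer: x(z) = -0.0038+0.1253z;  y(z) = -0.0015+0.1309z
quadratic in z: (1.0328)z²+(0.0444)z+(-0.0785)=0, √Δ=0.5713 → z ∈ {-0.2981, 0.2551}; z = -0.2981 (taking z<0)
x = -0.0411, y = -0.0405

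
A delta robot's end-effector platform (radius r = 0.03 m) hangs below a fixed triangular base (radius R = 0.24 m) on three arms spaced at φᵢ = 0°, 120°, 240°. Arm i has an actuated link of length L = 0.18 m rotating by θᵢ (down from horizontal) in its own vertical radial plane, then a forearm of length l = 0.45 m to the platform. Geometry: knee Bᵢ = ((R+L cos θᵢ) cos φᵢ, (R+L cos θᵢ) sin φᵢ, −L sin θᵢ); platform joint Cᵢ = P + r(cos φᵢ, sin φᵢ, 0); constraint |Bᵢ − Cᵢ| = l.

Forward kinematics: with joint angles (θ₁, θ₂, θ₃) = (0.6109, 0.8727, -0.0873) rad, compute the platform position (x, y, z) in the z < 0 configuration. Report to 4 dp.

(-0.0204, -0.1013, -0.3256)

arm 1 at φ=0.0°: (R−r)+L cos θ1 = 0.3574;  centre 1 = (0.3574, 0.0000, -0.1032)
centre 2 = (0.3257·cos120.0°, 0.3257·sin120.0°, -0.1379) = (-0.1628, 0.2821, -0.1379)
φ3=240.0°: virtual centre (-0.1947, -0.3372, 0.0157), radius l
|centre ₂|²−|centre ₁|² = -0.0133;  |centre ₃|²−|centre ₁|² = 0.0134
[-1.0406 0.5641 -0.0693]·P = -0.0133;  [-1.1042 -0.6743 0.2379]·P = 0.0134
det = 1.3246;  x = 0.0011+0.0660z,  y = -0.0216+0.2446z
quadratic in z: (1.0642)z²+(0.1488)z+(-0.0644)=0, √Δ=0.5443 → z ∈ {-0.3256, 0.1858}; z = -0.3256 (taking z<0)
x = -0.0204, y = -0.1013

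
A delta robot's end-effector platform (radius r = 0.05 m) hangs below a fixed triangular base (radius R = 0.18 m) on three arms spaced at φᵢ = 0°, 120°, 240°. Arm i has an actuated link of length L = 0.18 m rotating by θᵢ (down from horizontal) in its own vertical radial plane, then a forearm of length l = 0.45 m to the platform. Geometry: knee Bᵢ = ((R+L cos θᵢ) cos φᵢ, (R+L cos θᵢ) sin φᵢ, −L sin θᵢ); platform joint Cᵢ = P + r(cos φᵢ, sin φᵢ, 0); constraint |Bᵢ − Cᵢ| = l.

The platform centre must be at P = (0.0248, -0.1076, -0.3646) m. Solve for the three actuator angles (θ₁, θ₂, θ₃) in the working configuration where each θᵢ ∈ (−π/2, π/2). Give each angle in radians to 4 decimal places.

rotate P by −φ1: (0.0248, -0.1076, -0.3646)
  A=0.1052, B=-0.3646, C=(l²−L²−A²−y'²−z²)/(2L)=0.0403
  √(A²+B²)=0.3795;  θ1 = -1.2899+1.4643 ≈ 0.1744
rotate P by −φ2: (-0.1056, 0.0323, -0.3646)
  e−x'=0.2356;  (l²−L²−(e−x')²−y'²−z²)/2L = -0.0538
  γ=atan2(-0.3646,0.2356)=-0.9971;  ψ=arccos(-0.1240)=1.6951;  θ2=γ+ψ≈0.6980
φ3=240.0° → target in arm frame (0.0808, 0.0753)
  A cos θ + B sin θ = C:  0.0492·cos θ + -0.3646·sin θ = 0.0808
  γ=atan2(-0.3646,0.0492)=-1.4366;  ψ=arccos(0.2195)=1.3494;  θ3=γ+ψ≈-0.0872

θ₁ = 0.1744, θ₂ = 0.6980, θ₃ = -0.0872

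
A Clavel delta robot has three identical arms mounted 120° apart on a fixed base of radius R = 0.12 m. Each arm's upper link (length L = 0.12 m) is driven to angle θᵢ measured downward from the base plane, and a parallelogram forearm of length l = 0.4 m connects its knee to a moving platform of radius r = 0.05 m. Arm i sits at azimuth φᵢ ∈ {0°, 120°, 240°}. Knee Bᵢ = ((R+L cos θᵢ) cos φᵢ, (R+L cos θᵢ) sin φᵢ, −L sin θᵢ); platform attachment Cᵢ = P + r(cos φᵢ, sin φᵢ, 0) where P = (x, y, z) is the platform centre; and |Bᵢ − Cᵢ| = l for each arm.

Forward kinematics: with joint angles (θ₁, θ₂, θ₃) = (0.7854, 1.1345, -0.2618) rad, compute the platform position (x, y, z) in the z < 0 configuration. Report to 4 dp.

φ1=0.0°: virtual centre (0.1549, 0.0000, -0.0849), radius l
φ2=120.0°: virtual centre (-0.0604, 0.1045, -0.1088), radius l
arm 3 at φ=240.0°: (R−r)+L cos θ3 = 0.1859;  S3 = (-0.0930, -0.1610, 0.0311)
subtract pairs → two planes through P
plane₁₂: -0.4304x+0.2091y+-0.0478z = -0.0048
det = 0.2422;  x = 0.0026+0.1365z,  y = -0.0175+0.5098z
quadratic in z: (1.2785)z²+(0.1103)z+(-0.1293)=0, √Δ=0.8207 → z ∈ {-0.3641, 0.2778}; z = -0.3641 (taking z<0)
x = -0.0471, y = -0.2031

(-0.0471, -0.2031, -0.3641)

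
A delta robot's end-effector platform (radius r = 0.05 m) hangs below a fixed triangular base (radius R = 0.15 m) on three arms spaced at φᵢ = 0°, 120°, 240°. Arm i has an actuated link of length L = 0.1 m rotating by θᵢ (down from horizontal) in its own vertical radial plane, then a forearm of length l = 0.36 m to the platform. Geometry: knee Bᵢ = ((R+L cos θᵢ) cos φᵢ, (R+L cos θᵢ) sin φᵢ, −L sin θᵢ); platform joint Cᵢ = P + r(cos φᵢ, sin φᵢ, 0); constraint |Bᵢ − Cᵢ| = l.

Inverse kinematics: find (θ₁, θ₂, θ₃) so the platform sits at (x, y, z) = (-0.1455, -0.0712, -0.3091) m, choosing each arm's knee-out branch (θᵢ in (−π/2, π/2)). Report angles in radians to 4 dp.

θ₁ = 1.2215, θ₂ = 0.4356, θ₃ = -0.3494

rotate P by −φ1: (-0.1455, -0.0712, -0.3091)
  e−x'=0.2455;  (l²−L²−(e−x')²−y'²−z²)/2L = -0.2064
  γ=atan2(-0.3091,0.2455)=-0.8996;  ψ=arccos(-0.5229)=2.1211;  θ1=γ+ψ≈1.2215
rotate P by −φ2: (0.0111, 0.1616, -0.3091)
  e−x'=0.0889;  (l²−L²−(e−x')²−y'²−z²)/2L = -0.0498
  θ2 = atan2(B,A) + arccos(C/0.3216) = 0.4356
φ3=240.0° → target in arm frame (0.1344, -0.0904)
  A cos θ + B sin θ = C:  -0.0344·cos θ + -0.3091·sin θ = 0.0735
  γ=atan2(-0.3091,-0.0344)=-1.6817;  ψ=arccos(0.2363)=1.3322;  θ3=γ+ψ≈-0.3494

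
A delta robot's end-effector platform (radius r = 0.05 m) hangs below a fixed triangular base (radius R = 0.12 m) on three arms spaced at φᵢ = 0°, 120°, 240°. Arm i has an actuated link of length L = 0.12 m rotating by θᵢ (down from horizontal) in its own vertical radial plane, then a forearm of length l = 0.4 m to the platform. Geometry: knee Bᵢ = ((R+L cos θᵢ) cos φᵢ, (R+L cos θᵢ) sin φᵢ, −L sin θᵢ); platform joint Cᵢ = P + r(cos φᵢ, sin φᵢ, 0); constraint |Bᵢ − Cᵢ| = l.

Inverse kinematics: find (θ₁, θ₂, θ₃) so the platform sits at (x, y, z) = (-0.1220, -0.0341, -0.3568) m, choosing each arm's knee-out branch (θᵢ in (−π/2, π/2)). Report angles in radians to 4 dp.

arm 1 (φ=0.0°): x'=-0.1220, y'=-0.0341
  e−x'=0.1920;  (l²−L²−(e−x')²−y'²−z²)/2L = -0.0822
  γ=atan2(-0.3568,0.1920)=-1.0771;  ψ=arccos(-0.2029)=1.7751;  θ1=γ+ψ≈0.6980
arm 2 (φ=120.0°): x'=0.0315, y'=0.1227
  e−x'=0.0385;  (l²−L²−(e−x')²−y'²−z²)/2L = 0.0073
  γ=atan2(-0.3568,0.0385)=-1.4632;  ψ=arccos(0.0203)=1.5504;  θ2=γ+ψ≈0.0872
arm 3 (φ=240.0°): x'=0.0905, y'=-0.0886
  A cos θ + B sin θ = C:  -0.0205·cos θ + -0.3568·sin θ = 0.0418
  γ=atan2(-0.3568,-0.0205)=-1.6283;  ψ=arccos(0.1168)=1.4537;  θ3=γ+ψ≈-0.1746

θ₁ = 0.6980, θ₂ = 0.0872, θ₃ = -0.1746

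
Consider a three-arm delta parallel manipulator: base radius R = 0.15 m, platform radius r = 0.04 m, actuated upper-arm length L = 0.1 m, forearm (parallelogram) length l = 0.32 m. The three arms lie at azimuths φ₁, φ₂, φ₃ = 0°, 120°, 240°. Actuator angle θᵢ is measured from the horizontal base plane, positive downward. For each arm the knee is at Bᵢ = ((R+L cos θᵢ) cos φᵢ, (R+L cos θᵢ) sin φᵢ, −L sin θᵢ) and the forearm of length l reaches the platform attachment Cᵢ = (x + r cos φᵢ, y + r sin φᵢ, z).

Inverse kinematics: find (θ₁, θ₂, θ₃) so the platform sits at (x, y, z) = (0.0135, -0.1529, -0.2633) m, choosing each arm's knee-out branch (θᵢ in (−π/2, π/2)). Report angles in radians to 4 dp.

arm 1 (φ=0.0°): x'=0.0135, y'=-0.1529
  e−x'=0.0965;  (l²−L²−(e−x')²−y'²−z²)/2L = -0.0481
  θ1 = atan2(B,A) + arccos(C/0.2804) = 0.5236
rotate P by −φ2: (-0.1392, 0.0648, -0.2633)
  A cos θ + B sin θ = C:  0.2492·cos θ + -0.2633·sin θ = -0.2160
  √(A²+B²)=0.3625;  θ2 = -0.8130+2.2092 ≈ 1.3962
φ3=240.0° → target in arm frame (0.1257, 0.0881)
  e−x'=-0.0157;  (l²−L²−(e−x')²−y'²−z²)/2L = 0.0753
  γ=atan2(-0.2633,-0.0157)=-1.6302;  ψ=arccos(0.2855)=1.2813;  θ3=γ+ψ≈-0.3489

θ₁ = 0.5236, θ₂ = 1.3962, θ₃ = -0.3489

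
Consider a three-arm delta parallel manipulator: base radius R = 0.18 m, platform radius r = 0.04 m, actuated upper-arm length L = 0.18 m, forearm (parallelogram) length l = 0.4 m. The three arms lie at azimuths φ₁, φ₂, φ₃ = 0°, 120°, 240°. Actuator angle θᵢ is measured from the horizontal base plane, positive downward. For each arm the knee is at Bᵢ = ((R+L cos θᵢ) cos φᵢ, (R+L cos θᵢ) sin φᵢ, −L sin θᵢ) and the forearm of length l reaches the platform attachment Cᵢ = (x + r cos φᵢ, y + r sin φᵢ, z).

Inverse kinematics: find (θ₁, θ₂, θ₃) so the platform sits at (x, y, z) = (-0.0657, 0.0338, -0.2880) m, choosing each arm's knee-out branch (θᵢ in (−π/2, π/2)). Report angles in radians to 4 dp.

φ1=0.0° → target in arm frame (-0.0657, 0.0338)
  e−x'=0.2057;  (l²−L²−(e−x')²−y'²−z²)/2L = 0.0033
  √(A²+B²)=0.3539;  θ1 = -0.9506+1.5614 ≈ 0.6108
rotate P by −φ2: (0.0621, 0.0400, -0.2880)
  e−x'=0.0779;  (l²−L²−(e−x')²−y'²−z²)/2L = 0.1028
  γ=atan2(-0.2880,0.0779)=-1.3067;  ψ=arccos(0.3444)=1.2192;  θ2=γ+ψ≈-0.0875
rotate P by −φ3: (0.0036, -0.0738, -0.2880)
  A cos θ + B sin θ = C:  0.1364·cos θ + -0.2880·sin θ = 0.0572
  γ=atan2(-0.2880,0.1364)=-1.1284;  ψ=arccos(0.1796)=1.3903;  θ3=γ+ψ≈0.2618

θ₁ = 0.6108, θ₂ = -0.0875, θ₃ = 0.2618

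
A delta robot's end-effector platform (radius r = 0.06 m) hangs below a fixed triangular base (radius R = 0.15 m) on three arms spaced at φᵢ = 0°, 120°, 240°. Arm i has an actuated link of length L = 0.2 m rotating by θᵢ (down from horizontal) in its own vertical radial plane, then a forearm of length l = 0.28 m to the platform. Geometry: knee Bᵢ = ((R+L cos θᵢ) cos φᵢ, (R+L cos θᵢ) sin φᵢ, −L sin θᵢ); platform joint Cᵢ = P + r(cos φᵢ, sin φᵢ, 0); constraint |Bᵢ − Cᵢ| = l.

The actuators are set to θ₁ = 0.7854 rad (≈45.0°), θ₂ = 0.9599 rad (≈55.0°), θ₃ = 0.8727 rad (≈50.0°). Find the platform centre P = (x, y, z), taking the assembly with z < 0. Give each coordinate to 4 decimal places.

(0.0221, -0.0133, -0.3269)

S1 = (0.2314·cos0.0°, 0.2314·sin0.0°, -0.1414) = (0.2314, 0.0000, -0.1414)
φ2=120.0°: virtual centre (-0.1024, 0.1773, -0.1638), radius l
S3 = (0.2186·cos240.0°, 0.2186·sin240.0°, -0.1532) = (-0.1093, -0.1893, -0.1532)
eliminate P² terms by subtracting sphere 1 from 2 and 3
[-0.6676 0.3546 -0.0448]·P = -0.0048;  [-0.6814 -0.3785 -0.0236]·P = -0.0023
det = 0.4943;  x = 0.0053+-0.0512z,  y = -0.0035+0.0299z
quadratic in z: (1.0035)z²+(0.3058)z+(-0.0073)=0, √Δ=0.3503 → z ∈ {-0.3269, 0.0222}; z = -0.3269 (taking z<0)
x = 0.0221, y = -0.0133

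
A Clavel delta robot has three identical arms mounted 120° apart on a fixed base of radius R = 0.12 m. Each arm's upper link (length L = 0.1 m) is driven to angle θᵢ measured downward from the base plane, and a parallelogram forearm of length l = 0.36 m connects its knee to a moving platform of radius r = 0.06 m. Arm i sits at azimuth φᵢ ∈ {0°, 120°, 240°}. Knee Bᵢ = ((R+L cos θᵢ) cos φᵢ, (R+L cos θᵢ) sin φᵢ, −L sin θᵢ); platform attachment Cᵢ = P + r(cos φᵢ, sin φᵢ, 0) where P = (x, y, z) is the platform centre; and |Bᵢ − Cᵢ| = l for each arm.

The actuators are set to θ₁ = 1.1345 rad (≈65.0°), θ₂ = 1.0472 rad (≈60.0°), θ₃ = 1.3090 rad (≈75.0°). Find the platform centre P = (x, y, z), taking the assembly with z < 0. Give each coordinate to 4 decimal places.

S1 = (0.1023·cos0.0°, 0.1023·sin0.0°, -0.0906) = (0.1023, 0.0000, -0.0906)
arm 2 at φ=120.0°: ρ2 = 0.1100;  S2 = (-0.0550, 0.0953, -0.0866)
φ3=240.0°: virtual centre (-0.0429, -0.0744, -0.0966), radius l
subtract pairs → two planes through P
linear system: -0.3145x+0.1905y = 0.0009−0.0081z; -0.2904x+-0.1488y = -0.0020−-0.0119z
Cramer: x(z) = 0.0023-0.0105z;  y(z) = 0.0087-0.0596z
into |P−S₁|² = l²: 1.0037z² + 0.1823z + -0.1113 = 0;  Δ = 0.4802;  z = -0.4360 or 0.2544 → z<0 root = -0.4360
x = 0.0069, y = 0.0347

(0.0069, 0.0347, -0.4360)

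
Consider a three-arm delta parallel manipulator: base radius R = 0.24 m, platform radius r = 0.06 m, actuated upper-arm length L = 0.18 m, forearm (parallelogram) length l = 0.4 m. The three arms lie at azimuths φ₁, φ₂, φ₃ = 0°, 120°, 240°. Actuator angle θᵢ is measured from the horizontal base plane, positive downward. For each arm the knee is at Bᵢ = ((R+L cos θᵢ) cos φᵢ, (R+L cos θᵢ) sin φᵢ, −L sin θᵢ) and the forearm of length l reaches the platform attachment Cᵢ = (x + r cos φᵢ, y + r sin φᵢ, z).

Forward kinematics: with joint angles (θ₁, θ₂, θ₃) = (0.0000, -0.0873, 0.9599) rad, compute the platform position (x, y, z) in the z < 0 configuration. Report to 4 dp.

centre 1 = (0.3600·cos0.0°, 0.3600·sin0.0°, 0.0000) = (0.3600, 0.0000, 0.0000)
arm 2 at φ=120.0°: (R−r)+L cos θ2 = 0.3593;  centre 2 = (-0.1797, 0.3112, 0.0157)
φ3=240.0°: virtual centre (-0.1416, -0.2453, -0.1474), radius l
subtract pairs → two planes through P
[-1.0793 0.6224 0.0314]·P = -0.0002;  [-1.0032 -0.4906 -0.2949]·P = -0.0276
det = 1.1539;  x = 0.0150+-0.1457z,  y = 0.0256+-0.3031z
into |P−centre ₁|² = l²: 1.1131z² + 0.0850z + -0.0403 = 0;  Δ = 0.1868;  z = -0.2323 or 0.1559 → z<0 root = -0.2323
x = 0.0489, y = 0.0960

(0.0489, 0.0960, -0.2323)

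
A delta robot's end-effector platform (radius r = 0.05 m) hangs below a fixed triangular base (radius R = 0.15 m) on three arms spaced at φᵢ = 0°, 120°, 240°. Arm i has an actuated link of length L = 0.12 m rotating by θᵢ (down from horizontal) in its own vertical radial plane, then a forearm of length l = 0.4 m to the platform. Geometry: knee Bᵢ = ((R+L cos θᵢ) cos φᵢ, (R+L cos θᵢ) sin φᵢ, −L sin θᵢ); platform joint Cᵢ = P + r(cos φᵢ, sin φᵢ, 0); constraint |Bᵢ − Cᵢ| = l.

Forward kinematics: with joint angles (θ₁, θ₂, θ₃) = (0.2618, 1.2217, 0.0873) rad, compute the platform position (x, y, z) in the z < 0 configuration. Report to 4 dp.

(0.0655, -0.1540, -0.3682)

O1 = (0.2159·cos0.0°, 0.2159·sin0.0°, -0.0311) = (0.2159, 0.0000, -0.0311)
φ2=120.0°: virtual centre (-0.0705, 0.1221, -0.1128), radius l
φ3=240.0°: virtual centre (-0.1098, -0.1901, -0.0105), radius l
|O₂|²−|O₁|² = -0.0150;  |O₃|²−|O₁|² = 0.0007
linear system: -0.5729x+0.2443y = -0.0150−-0.1634z; -0.6514x+-0.3803y = 0.0007−0.0412z
Cramer: x(z) = 0.0146-0.1381z;  y(z) = -0.0270+0.3450z
into |P−O₁|² = l²: 1.1381z² + 0.0991z + -0.1178 = 0;  Δ = 0.5461;  z = -0.3682 or 0.2811 → z<0 root = -0.3682
x = 0.0655, y = -0.1540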